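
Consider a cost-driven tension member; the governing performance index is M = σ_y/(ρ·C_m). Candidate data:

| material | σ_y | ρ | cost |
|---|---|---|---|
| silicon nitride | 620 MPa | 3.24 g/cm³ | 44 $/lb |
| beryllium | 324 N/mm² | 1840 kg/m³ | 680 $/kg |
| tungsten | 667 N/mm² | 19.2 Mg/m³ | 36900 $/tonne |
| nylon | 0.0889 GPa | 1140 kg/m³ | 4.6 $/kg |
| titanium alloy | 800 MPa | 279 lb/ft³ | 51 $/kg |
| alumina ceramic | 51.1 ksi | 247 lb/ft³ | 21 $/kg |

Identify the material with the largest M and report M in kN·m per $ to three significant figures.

nylon, M = 17.0 kN·m per $

Putting every candidate on a common basis:
  silicon nitride: σ_y = 620.0 MPa, ρ = 3240 kg/m³, cost = 97.00 $/kg
  beryllium: σ_y = 324.0 MPa, ρ = 1840 kg/m³, cost = 680.0 $/kg
  tungsten: σ_y = 667.0 MPa, ρ = 19200 kg/m³, cost = 36.90 $/kg
  nylon: σ_y = 88.90 MPa, ρ = 1140 kg/m³, cost = 4.600 $/kg
  titanium alloy: σ_y = 800.0 MPa, ρ = 4469 kg/m³, cost = 51.00 $/kg
  alumina ceramic: σ_y = 352.3 MPa, ρ = 3957 kg/m³, cost = 21.00 $/kg
  nylon: M = 17.0 kN·m per $
  alumina ceramic: M = 4.24 kN·m per $
  titanium alloy: M = 3.51 kN·m per $
  silicon nitride: M = 1.97 kN·m per $
  tungsten: M = 0.941 kN·m per $
  beryllium: M = 0.259 kN·m per $
Nylon ranks first.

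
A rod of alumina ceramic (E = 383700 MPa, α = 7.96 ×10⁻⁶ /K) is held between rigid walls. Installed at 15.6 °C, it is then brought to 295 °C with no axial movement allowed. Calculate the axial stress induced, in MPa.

853 MPa

E = 383700 MPa = 383.7 GPa.
ΔT = 279.4 K. Constrained thermal stress σ = E·α·ΔT = 383.7×10³ MPa × 7.96×10⁻⁶ × 279.4 = 853 MPa (compressive).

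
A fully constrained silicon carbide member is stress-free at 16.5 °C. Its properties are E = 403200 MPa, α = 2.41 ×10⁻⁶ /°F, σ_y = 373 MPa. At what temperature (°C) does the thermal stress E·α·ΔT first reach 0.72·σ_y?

170 °C

E = 403200 MPa = 403.2 GPa.
α = 2.41×10⁻⁶/°F × 9/5 = 4.34×10⁻⁶/K.
E·α·ΔT = 268.6 MPa ⇒ ΔT = 268.6 / (403.2×10³ × 4.34×10⁻⁶) = 153.5 K.
T = 16.5 + 153.5 = 170.0 °C.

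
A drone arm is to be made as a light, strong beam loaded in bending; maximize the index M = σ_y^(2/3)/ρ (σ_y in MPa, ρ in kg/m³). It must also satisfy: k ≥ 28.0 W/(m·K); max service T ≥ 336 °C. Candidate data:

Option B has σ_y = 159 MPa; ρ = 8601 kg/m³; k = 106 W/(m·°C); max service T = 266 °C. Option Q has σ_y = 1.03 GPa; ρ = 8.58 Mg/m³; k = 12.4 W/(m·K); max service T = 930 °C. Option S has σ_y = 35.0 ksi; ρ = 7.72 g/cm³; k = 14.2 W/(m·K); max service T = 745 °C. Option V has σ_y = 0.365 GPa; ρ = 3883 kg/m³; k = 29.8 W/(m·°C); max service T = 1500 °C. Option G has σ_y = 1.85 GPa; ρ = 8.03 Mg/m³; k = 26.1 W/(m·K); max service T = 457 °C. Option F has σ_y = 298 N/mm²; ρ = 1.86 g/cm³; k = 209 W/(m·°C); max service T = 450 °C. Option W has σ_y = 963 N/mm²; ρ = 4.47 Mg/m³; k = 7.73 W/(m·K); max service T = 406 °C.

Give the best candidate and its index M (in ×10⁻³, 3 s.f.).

Screen on constraints: k ≥ 28.0 W/(m·K); max service T ≥ 336 °C. Survivors: option V, option F.
Convert each candidate to consistent units, then evaluate M:
  option V: σ_y = 365.0 MPa, ρ = 3883 kg/m³
  option F: σ_y = 298.0 MPa, ρ = 1860 kg/m³
  option F: M = 24.0×10⁻³
  option V: M = 13.2×10⁻³
Option F has the largest M.

option F, M = 24.0×10⁻³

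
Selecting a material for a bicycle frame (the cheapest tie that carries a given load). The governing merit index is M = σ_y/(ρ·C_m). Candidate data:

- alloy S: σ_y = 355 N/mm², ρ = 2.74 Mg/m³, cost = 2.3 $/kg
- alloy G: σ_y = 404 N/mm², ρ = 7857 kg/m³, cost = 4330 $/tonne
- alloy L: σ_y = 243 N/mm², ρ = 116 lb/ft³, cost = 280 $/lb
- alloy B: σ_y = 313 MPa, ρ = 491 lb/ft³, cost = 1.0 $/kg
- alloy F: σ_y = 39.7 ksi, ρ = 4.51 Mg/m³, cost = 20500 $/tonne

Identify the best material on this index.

alloy S

Putting every candidate on a common basis:
  alloy S: σ_y = 355.0 MPa, ρ = 2740 kg/m³, cost = 2.300 $/kg
  alloy G: σ_y = 404.0 MPa, ρ = 7857 kg/m³, cost = 4.330 $/kg
  alloy L: σ_y = 243.0 MPa, ρ = 1858 kg/m³, cost = 617.3 $/kg
  alloy B: σ_y = 313.0 MPa, ρ = 7865 kg/m³, cost = 1.000 $/kg
  alloy F: σ_y = 273.7 MPa, ρ = 4510 kg/m³, cost = 20.50 $/kg
  alloy S: M = 56.3 kN·m per $
  alloy B: M = 39.8 kN·m per $
  alloy G: M = 11.9 kN·m per $
  alloy F: M = 2.96 kN·m per $
  alloy L: M = 0.212 kN·m per $
Alloy S has the largest M.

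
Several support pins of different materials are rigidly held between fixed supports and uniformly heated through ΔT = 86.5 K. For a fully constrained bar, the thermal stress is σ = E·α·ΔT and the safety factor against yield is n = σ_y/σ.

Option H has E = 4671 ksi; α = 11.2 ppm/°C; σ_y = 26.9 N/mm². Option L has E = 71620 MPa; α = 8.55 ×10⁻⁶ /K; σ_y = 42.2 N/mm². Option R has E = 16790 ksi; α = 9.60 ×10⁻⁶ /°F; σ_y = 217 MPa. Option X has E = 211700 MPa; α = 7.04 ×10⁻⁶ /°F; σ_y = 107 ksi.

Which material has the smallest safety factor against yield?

option L

In consistent units (E in GPa, α in ×10⁻⁶/K, σ_y in MPa):
  option H: E = 32.21, α = 11.2, σ_y = 26.90 → σ = 31.2 MPa, n = 0.862
  option L: E = 71.62, α = 8.55, σ_y = 42.20 → σ = 53.0 MPa, n = 0.797
  option R: E = 115.8, α = 17.3, σ_y = 217.0 → σ = 173 MPa, n = 1.25
  option X: E = 211.7, α = 12.7, σ_y = 737.7 → σ = 232 MPa, n = 3.18
Option L has the lowest safety factor, n = 0.797.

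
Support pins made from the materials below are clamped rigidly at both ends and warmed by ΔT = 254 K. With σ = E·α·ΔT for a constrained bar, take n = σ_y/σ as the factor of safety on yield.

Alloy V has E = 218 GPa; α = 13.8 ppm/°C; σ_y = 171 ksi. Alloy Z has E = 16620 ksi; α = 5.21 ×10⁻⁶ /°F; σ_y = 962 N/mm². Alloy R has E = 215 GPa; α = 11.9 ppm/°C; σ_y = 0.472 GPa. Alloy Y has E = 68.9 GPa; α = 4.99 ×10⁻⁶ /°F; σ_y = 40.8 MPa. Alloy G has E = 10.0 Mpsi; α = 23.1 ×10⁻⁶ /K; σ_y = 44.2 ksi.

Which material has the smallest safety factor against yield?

alloy Y

Per material, after unit conversion:
  alloy V: E = 218.0, α = 13.8, σ_y = 1179 → σ = 764 MPa, n = 1.54
  alloy Z: E = 114.6, α = 9.38, σ_y = 962.0 → σ = 273 MPa, n = 3.52
  alloy R: E = 215.0, α = 11.9, σ_y = 472.0 → σ = 650 MPa, n = 0.726
  alloy Y: E = 68.90, α = 8.98, σ_y = 40.80 → σ = 157 MPa, n = 0.260
  alloy G: E = 68.95, α = 23.1, σ_y = 304.7 → σ = 405 MPa, n = 0.753
The minimum is alloy Y at n = 0.260.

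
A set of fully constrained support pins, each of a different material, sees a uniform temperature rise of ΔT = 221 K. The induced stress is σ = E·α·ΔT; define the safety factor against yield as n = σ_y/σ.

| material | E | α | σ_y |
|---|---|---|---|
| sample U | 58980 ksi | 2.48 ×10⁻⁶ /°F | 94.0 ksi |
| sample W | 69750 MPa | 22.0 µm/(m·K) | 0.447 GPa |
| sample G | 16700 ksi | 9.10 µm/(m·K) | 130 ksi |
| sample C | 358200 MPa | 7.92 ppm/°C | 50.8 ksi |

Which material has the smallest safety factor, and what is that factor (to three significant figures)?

sample C, n = 0.559

In consistent units (E in GPa, α in ×10⁻⁶/K, σ_y in MPa):
  sample U: E = 406.7, α = 4.46, σ_y = 648.1 → σ = 401 MPa, n = 1.62
  sample W: E = 69.75, α = 22.0, σ_y = 447.0 → σ = 339 MPa, n = 1.32
  sample G: E = 115.1, α = 9.10, σ_y = 896.3 → σ = 232 MPa, n = 3.87
  sample C: E = 358.2, α = 7.92, σ_y = 350.3 → σ = 627 MPa, n = 0.559
Sample C has the lowest safety factor, n = 0.559.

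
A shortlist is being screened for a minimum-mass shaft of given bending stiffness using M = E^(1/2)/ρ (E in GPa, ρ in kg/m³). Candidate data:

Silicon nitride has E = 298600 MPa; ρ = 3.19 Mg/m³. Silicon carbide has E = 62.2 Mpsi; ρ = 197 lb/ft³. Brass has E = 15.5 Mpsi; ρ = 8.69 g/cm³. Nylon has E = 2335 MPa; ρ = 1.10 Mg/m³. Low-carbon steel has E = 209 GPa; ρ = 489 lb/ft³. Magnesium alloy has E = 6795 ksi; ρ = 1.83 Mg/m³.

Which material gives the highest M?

Convert each candidate to consistent units, then evaluate M:
  silicon nitride: E = 298.6 GPa, ρ = 3190 kg/m³
  silicon carbide: E = 428.9 GPa, ρ = 3156 kg/m³
  brass: E = 106.9 GPa, ρ = 8690 kg/m³
  nylon: E = 2.335 GPa, ρ = 1100 kg/m³
  low-carbon steel: E = 209.0 GPa, ρ = 7833 kg/m³
  magnesium alloy: E = 46.85 GPa, ρ = 1830 kg/m³
  silicon carbide: M = 6.56×10⁻³
  silicon nitride: M = 5.42×10⁻³
  magnesium alloy: M = 3.74×10⁻³
  low-carbon steel: M = 1.85×10⁻³
  nylon: M = 1.39×10⁻³
  brass: M = 1.19×10⁻³
Highest index: silicon carbide.

silicon carbide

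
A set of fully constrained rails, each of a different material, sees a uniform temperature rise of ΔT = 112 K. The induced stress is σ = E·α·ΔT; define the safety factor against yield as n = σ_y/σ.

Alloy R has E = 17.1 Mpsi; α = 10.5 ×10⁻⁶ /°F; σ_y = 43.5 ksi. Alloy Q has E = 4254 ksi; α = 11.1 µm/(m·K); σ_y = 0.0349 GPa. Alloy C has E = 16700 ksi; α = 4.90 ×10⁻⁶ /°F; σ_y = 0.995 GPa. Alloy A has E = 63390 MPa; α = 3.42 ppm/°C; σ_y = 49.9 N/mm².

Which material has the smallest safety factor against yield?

alloy Q

Converting E to GPa, α to ×10⁻⁶/K, σ_y to MPa, then σ and n for each:
  alloy R: E = 117.9, α = 18.9, σ_y = 299.9 → σ = 250 MPa, n = 1.20
  alloy Q: E = 29.33, α = 11.1, σ_y = 34.90 → σ = 36.5 MPa, n = 0.957
  alloy C: E = 115.1, α = 8.82, σ_y = 995.0 → σ = 114 MPa, n = 8.75
  alloy A: E = 63.39, α = 3.42, σ_y = 49.90 → σ = 24.3 MPa, n = 2.06
Alloy Q has the lowest safety factor, n = 0.957.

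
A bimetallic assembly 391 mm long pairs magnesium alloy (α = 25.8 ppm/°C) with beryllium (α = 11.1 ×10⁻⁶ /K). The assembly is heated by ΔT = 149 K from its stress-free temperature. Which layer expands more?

α(magnesium alloy) = 25.8×10⁻⁶/K vs α(beryllium) = 11.1×10⁻⁶/K.
Higher α expands more for the same ΔT: magnesium alloy.

magnesium alloy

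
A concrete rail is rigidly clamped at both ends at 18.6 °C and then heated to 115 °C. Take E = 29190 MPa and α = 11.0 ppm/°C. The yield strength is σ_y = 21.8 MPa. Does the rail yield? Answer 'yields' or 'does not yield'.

yields

E = 29190 MPa = 29.19 GPa.
ΔT = 96.40 K. Constrained thermal stress σ = E·α·ΔT = 29.19×10³ MPa × 11.0×10⁻⁶ × 96.40 = 31.0 MPa (compressive).
Compare to σ_y = 21.8 MPa: σ ≥ σ_y, so it yields.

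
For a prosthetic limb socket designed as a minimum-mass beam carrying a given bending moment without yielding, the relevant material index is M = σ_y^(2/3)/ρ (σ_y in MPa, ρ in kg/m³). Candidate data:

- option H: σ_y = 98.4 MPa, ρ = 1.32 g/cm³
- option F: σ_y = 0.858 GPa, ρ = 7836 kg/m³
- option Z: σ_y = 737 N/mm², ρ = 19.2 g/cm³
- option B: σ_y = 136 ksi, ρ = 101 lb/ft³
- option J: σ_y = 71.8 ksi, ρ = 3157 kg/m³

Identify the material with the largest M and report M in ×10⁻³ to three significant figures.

option B, M = 59.2×10⁻³

In SI units:
  option H: σ_y = 98.40 MPa, ρ = 1320 kg/m³
  option F: σ_y = 858.0 MPa, ρ = 7836 kg/m³
  option Z: σ_y = 737.0 MPa, ρ = 19200 kg/m³
  option B: σ_y = 937.7 MPa, ρ = 1618 kg/m³
  option J: σ_y = 495.0 MPa, ρ = 3157 kg/m³
  option B: M = 59.2×10⁻³
  option J: M = 19.8×10⁻³
  option H: M = 16.1×10⁻³
  option F: M = 11.5×10⁻³
  option Z: M = 4.25×10⁻³
Highest index: option B.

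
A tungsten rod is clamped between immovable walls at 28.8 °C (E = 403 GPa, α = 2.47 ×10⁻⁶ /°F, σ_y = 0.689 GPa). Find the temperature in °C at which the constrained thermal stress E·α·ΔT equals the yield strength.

α = 2.47×10⁻⁶/°F × 9/5 = 4.45×10⁻⁶/K.
σ_y = 0.689 GPa = 689.0 MPa.
E·α·ΔT = 689.0 MPa ⇒ ΔT = 689.0 / (403.0×10³ × 4.45×10⁻⁶) = 384.5 K.
T = 28.8 + 384.5 = 413.3 °C.

413 °C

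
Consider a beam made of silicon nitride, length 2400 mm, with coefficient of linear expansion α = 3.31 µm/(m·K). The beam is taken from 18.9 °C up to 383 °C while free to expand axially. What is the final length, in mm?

ΔT = 383 − 18.9 = 364.1 K.
ΔL = α·L₀·ΔT = 3.31×10⁻⁶ × 2400 mm × 364.1 K = 2.89 mm.
L = L₀ + ΔL = 2400 + 2.89 = 2402.9 mm.

2402.9 mm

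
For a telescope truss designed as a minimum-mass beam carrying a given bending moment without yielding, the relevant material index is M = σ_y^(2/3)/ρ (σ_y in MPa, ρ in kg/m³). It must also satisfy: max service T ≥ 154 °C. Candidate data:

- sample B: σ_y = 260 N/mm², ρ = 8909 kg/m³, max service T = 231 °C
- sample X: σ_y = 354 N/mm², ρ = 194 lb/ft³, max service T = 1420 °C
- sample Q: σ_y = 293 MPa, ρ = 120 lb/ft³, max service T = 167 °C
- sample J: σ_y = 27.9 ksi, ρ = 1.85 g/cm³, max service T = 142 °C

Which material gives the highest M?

sample Q

Screen on constraints: max service T ≥ 154 °C. Survivors: sample B, sample X, sample Q.
Normalizing units and computing the index:
  sample B: σ_y = 260.0 MPa, ρ = 8909 kg/m³
  sample X: σ_y = 354.0 MPa, ρ = 3108 kg/m³
  sample Q: σ_y = 293.0 MPa, ρ = 1922 kg/m³
  sample Q: M = 22.9×10⁻³
  sample X: M = 16.1×10⁻³
  sample B: M = 4.57×10⁻³
Sample Q has the largest M.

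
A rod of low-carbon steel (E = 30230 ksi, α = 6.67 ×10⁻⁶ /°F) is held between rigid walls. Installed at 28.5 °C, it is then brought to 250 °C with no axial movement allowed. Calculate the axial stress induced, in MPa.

E = 30230 ksi = 208.4 GPa.
α = 6.67×10⁻⁶/°F × 9/5 = 12.0×10⁻⁶/K.
ΔT = 221.5 K. Constrained thermal stress σ = E·α·ΔT = 208.4×10³ MPa × 12.0×10⁻⁶ × 221.5 = 554 MPa (compressive).

554 MPa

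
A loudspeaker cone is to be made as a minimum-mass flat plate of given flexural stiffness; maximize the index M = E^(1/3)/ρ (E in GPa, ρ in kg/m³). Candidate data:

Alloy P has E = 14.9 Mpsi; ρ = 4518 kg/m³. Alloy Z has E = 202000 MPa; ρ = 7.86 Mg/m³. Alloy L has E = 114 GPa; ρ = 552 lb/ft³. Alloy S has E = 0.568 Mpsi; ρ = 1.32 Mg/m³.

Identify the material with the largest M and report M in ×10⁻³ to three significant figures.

In SI units:
  alloy P: E = 102.7 GPa, ρ = 4518 kg/m³
  alloy Z: E = 202.0 GPa, ρ = 7860 kg/m³
  alloy L: E = 114.0 GPa, ρ = 8842 kg/m³
  alloy S: E = 3.916 GPa, ρ = 1320 kg/m³
  alloy S: M = 1.19×10⁻³
  alloy P: M = 1.04×10⁻³
  alloy Z: M = 0.746×10⁻³
  alloy L: M = 0.548×10⁻³
Alloy S has the largest M.

alloy S, M = 1.19×10⁻³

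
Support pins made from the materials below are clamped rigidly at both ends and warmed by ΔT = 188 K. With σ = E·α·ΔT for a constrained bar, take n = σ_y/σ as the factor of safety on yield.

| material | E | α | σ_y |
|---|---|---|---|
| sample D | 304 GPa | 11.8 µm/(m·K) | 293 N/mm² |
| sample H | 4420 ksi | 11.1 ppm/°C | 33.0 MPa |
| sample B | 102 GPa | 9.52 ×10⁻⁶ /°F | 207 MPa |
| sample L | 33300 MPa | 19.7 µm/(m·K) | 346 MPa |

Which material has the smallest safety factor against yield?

sample D

Converting E to GPa, α to ×10⁻⁶/K, σ_y to MPa, then σ and n for each:
  sample D: E = 304.0, α = 11.8, σ_y = 293.0 → σ = 674 MPa, n = 0.434
  sample H: E = 30.47, α = 11.1, σ_y = 33.00 → σ = 63.6 MPa, n = 0.519
  sample B: E = 102.0, α = 17.1, σ_y = 207.0 → σ = 329 MPa, n = 0.630
  sample L: E = 33.30, α = 19.7, σ_y = 346.0 → σ = 123 MPa, n = 2.81
Sample D has the lowest safety factor, n = 0.434.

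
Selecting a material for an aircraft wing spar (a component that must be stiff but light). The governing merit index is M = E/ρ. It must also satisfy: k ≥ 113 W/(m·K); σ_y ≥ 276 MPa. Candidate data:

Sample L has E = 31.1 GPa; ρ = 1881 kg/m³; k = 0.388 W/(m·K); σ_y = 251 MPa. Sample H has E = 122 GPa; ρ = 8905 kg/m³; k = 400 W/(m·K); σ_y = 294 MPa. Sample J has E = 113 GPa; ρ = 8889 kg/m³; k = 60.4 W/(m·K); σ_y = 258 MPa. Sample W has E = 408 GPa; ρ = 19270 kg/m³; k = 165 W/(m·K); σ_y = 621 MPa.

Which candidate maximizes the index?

Screen on constraints: k ≥ 113 W/(m·K); σ_y ≥ 276 MPa. Survivors: sample H, sample W.
Per-candidate index values:
  sample W: M = 21.2 MN·m/kg
  sample H: M = 13.7 MN·m/kg
The maximum is for sample W.

sample W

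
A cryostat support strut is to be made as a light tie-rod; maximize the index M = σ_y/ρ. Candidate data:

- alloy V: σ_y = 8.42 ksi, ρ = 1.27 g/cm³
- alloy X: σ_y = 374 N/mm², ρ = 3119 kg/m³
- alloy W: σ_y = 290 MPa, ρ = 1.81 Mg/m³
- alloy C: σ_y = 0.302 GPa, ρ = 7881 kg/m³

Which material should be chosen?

Putting every candidate on a common basis:
  alloy V: σ_y = 58.05 MPa, ρ = 1270 kg/m³
  alloy X: σ_y = 374.0 MPa, ρ = 3119 kg/m³
  alloy W: σ_y = 290.0 MPa, ρ = 1810 kg/m³
  alloy C: σ_y = 302.0 MPa, ρ = 7881 kg/m³
  alloy W: M = 160 kN·m/kg
  alloy X: M = 120 kN·m/kg
  alloy V: M = 45.7 kN·m/kg
  alloy C: M = 38.3 kN·m/kg
Alloy W has the largest M.

alloy W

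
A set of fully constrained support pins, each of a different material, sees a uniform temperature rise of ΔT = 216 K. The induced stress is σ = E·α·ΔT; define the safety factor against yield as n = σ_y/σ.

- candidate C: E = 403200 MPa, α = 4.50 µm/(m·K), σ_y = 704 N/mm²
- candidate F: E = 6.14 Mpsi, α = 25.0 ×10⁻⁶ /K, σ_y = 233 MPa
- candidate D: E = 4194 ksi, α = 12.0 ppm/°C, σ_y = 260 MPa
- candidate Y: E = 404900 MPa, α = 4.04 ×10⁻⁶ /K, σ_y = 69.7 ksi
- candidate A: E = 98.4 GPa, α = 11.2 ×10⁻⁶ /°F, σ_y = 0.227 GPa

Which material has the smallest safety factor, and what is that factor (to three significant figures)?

candidate A, n = 0.530

With everything in SI (GPa, ×10⁻⁶/K, MPa):
  candidate C: E = 403.2, α = 4.50, σ_y = 704.0 → σ = 392 MPa, n = 1.80
  candidate F: E = 42.33, α = 25.0, σ_y = 233.0 → σ = 229 MPa, n = 1.02
  candidate D: E = 28.92, α = 12.0, σ_y = 260.0 → σ = 75.0 MPa, n = 3.47
  candidate Y: E = 404.9, α = 4.04, σ_y = 480.6 → σ = 353 MPa, n = 1.36
  candidate A: E = 98.40, α = 20.2, σ_y = 227.0 → σ = 428 MPa, n = 0.530
Candidate A has the lowest safety factor, n = 0.530.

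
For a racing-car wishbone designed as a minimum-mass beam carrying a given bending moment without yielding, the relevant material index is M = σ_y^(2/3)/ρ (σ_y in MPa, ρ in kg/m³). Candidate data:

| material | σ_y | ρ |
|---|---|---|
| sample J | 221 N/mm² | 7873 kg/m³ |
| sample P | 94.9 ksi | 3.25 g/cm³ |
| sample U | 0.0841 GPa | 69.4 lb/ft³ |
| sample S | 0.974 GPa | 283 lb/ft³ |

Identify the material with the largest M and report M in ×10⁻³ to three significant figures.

sample P, M = 23.2×10⁻³

Putting every candidate on a common basis:
  sample J: σ_y = 221.0 MPa, ρ = 7873 kg/m³
  sample P: σ_y = 654.3 MPa, ρ = 3250 kg/m³
  sample U: σ_y = 84.10 MPa, ρ = 1112 kg/m³
  sample S: σ_y = 974.0 MPa, ρ = 4533 kg/m³
  sample P: M = 23.2×10⁻³
  sample S: M = 21.7×10⁻³
  sample U: M = 17.3×10⁻³
  sample J: M = 4.64×10⁻³
Sample P ranks first.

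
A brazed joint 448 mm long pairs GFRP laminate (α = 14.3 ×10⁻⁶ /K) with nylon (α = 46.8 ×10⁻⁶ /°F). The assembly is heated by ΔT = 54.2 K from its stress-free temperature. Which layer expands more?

nylon

nylon: α = 46.8×10⁻⁶/°F × 9/5 = 84.2×10⁻⁶/K.
α(GFRP laminate) = 14.3×10⁻⁶/K vs α(nylon) = 84.2×10⁻⁶/K.
Higher α expands more for the same ΔT: nylon.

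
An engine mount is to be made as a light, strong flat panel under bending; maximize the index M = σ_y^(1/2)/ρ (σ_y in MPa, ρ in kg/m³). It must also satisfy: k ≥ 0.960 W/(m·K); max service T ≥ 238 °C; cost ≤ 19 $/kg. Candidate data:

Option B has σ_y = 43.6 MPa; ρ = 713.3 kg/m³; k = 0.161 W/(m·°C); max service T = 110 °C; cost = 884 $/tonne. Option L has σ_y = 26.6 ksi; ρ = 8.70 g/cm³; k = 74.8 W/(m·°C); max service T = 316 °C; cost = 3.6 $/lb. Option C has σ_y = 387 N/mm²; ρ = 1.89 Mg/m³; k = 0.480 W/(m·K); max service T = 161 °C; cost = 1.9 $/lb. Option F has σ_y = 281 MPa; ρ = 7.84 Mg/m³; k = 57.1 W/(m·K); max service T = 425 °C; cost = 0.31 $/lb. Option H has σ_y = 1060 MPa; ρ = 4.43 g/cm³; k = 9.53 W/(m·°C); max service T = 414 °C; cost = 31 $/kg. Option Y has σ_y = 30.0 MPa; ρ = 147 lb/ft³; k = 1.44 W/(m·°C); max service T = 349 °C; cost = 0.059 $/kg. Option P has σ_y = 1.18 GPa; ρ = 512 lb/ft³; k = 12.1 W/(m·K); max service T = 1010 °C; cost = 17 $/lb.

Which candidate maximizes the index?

option Y

Screen on constraints: k ≥ 0.960 W/(m·K); max service T ≥ 238 °C; cost ≤ 19 $/kg. Survivors: option L, option F, option Y.
Putting every candidate on a common basis:
  option L: σ_y = 183.4 MPa, ρ = 8700 kg/m³
  option F: σ_y = 281.0 MPa, ρ = 7840 kg/m³
  option Y: σ_y = 30.00 MPa, ρ = 2355 kg/m³
  option Y: M = 2.33×10⁻³
  option F: M = 2.14×10⁻³
  option L: M = 1.56×10⁻³
Option Y has the largest M.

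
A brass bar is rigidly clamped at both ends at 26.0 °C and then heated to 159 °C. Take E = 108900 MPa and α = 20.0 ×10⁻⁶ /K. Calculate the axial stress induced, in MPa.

E = 108900 MPa = 108.9 GPa.
ΔT = 133.0 K. Constrained thermal stress σ = E·α·ΔT = 108.9×10³ MPa × 20.0×10⁻⁶ × 133.0 = 290 MPa (compressive).

290 MPa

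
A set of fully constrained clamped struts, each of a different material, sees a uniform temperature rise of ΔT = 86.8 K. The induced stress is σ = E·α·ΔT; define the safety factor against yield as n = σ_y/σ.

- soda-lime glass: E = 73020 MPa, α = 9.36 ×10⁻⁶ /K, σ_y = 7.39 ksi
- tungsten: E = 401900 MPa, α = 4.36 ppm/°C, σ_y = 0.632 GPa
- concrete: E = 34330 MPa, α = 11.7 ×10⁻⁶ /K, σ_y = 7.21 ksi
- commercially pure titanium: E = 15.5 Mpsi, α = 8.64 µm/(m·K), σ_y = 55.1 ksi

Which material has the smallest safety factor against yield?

Per material, after unit conversion:
  soda-lime glass: E = 73.02, α = 9.36, σ_y = 50.95 → σ = 59.3 MPa, n = 0.859
  tungsten: E = 401.9, α = 4.36, σ_y = 632.0 → σ = 152 MPa, n = 4.16
  concrete: E = 34.33, α = 11.7, σ_y = 49.71 → σ = 34.9 MPa, n = 1.43
  commercially pure titanium: E = 106.9, α = 8.64, σ_y = 379.9 → σ = 80.1 MPa, n = 4.74
Soda-lime glass has the lowest safety factor, n = 0.859.

soda-lime glass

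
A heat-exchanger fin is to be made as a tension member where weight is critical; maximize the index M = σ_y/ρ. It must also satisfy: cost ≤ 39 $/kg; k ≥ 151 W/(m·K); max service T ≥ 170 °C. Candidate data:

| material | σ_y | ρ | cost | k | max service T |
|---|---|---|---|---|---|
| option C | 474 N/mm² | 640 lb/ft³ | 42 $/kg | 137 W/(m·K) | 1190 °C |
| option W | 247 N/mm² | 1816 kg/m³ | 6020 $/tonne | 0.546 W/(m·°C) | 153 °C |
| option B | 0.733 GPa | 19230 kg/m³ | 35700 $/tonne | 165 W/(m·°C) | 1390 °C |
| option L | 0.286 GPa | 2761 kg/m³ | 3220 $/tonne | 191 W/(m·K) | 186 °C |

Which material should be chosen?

option L

Screen on constraints: cost ≤ 39 $/kg; k ≥ 151 W/(m·K); max service T ≥ 170 °C. Survivors: option B, option L.
Putting every candidate on a common basis:
  option B: σ_y = 733.0 MPa, ρ = 19230 kg/m³
  option L: σ_y = 286.0 MPa, ρ = 2761 kg/m³
  option L: M = 104 kN·m/kg
  option B: M = 38.1 kN·m/kg
Option L has the largest M.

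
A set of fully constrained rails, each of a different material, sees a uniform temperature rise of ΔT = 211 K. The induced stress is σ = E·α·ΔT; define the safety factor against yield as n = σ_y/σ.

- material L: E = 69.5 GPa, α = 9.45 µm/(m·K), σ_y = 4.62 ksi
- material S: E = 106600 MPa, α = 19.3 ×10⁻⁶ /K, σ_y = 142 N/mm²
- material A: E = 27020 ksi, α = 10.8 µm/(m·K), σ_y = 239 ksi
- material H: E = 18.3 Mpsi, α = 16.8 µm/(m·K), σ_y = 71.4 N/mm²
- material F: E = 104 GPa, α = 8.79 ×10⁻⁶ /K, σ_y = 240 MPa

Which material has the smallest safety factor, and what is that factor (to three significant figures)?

material H, n = 0.160

Per material, after unit conversion:
  material L: E = 69.50, α = 9.45, σ_y = 31.85 → σ = 139 MPa, n = 0.230
  material S: E = 106.6, α = 19.3, σ_y = 142.0 → σ = 434 MPa, n = 0.327
  material A: E = 186.3, α = 10.8, σ_y = 1648 → σ = 425 MPa, n = 3.88
  material H: E = 126.2, α = 16.8, σ_y = 71.40 → σ = 447 MPa, n = 0.160
  material F: E = 104.0, α = 8.79, σ_y = 240.0 → σ = 193 MPa, n = 1.24
Material H has the lowest safety factor, n = 0.160.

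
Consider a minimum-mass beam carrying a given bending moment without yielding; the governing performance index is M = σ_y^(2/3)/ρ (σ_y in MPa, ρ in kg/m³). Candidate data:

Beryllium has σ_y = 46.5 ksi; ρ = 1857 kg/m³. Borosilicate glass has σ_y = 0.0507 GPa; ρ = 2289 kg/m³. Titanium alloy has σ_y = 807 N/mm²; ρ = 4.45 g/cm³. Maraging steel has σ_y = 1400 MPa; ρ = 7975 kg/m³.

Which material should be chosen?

beryllium

After converting to SI:
  beryllium: σ_y = 320.6 MPa, ρ = 1857 kg/m³
  borosilicate glass: σ_y = 50.70 MPa, ρ = 2289 kg/m³
  titanium alloy: σ_y = 807.0 MPa, ρ = 4450 kg/m³
  maraging steel: σ_y = 1400 MPa, ρ = 7975 kg/m³
  beryllium: M = 25.2×10⁻³
  titanium alloy: M = 19.5×10⁻³
  maraging steel: M = 15.7×10⁻³
  borosilicate glass: M = 5.98×10⁻³
Beryllium ranks first.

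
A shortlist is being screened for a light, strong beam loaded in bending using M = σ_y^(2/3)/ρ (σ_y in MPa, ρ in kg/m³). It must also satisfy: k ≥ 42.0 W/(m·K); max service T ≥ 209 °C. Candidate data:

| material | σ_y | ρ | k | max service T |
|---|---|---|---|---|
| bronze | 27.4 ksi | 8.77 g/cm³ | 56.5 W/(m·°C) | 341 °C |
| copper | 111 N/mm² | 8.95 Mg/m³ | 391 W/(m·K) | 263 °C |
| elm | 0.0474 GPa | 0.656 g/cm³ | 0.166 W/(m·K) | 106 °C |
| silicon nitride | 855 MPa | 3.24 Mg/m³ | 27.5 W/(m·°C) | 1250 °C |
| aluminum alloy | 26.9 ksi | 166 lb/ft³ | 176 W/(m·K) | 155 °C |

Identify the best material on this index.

bronze

Screen on constraints: k ≥ 42.0 W/(m·K); max service T ≥ 209 °C. Survivors: bronze, copper.
Putting every candidate on a common basis:
  bronze: σ_y = 188.9 MPa, ρ = 8770 kg/m³
  copper: σ_y = 111.0 MPa, ρ = 8950 kg/m³
  bronze: M = 3.75×10⁻³
  copper: M = 2.58×10⁻³
The maximum is for bronze.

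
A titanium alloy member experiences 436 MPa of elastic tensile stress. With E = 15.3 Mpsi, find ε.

E = 15.3 Mpsi = 105.5 GPa = 105500 MPa.
ε = σ/E = 436 / 105500 = 4.13×10⁻³.

4.13×10⁻³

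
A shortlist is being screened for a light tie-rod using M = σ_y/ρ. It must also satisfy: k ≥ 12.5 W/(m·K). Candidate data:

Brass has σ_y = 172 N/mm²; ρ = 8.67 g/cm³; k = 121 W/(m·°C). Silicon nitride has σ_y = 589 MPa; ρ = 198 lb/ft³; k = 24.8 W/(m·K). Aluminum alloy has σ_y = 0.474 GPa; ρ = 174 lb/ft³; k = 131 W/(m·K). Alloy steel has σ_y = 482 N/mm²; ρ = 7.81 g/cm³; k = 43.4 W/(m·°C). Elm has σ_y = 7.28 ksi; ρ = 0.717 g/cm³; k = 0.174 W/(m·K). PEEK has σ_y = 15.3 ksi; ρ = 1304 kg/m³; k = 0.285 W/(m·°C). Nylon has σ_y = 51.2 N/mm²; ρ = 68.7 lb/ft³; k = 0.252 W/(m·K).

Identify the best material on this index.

silicon nitride

Screen on constraints: k ≥ 12.5 W/(m·K). Survivors: brass, silicon nitride, aluminum alloy, alloy steel.
Convert each candidate to consistent units, then evaluate M:
  brass: σ_y = 172.0 MPa, ρ = 8670 kg/m³
  silicon nitride: σ_y = 589.0 MPa, ρ = 3172 kg/m³
  aluminum alloy: σ_y = 474.0 MPa, ρ = 2787 kg/m³
  alloy steel: σ_y = 482.0 MPa, ρ = 7810 kg/m³
  silicon nitride: M = 186 kN·m/kg
  aluminum alloy: M = 170 kN·m/kg
  alloy steel: M = 61.7 kN·m/kg
  brass: M = 19.8 kN·m/kg
Highest index: silicon nitride.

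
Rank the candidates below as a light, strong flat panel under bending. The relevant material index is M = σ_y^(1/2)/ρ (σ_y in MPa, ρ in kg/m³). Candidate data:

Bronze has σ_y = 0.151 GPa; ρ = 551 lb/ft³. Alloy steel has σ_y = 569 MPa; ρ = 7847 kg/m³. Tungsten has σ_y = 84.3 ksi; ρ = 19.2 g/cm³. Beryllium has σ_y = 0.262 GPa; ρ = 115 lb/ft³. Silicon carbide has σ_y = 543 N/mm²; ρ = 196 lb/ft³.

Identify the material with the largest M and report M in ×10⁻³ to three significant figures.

In SI units:
  bronze: σ_y = 151.0 MPa, ρ = 8826 kg/m³
  alloy steel: σ_y = 569.0 MPa, ρ = 7847 kg/m³
  tungsten: σ_y = 581.2 MPa, ρ = 19200 kg/m³
  beryllium: σ_y = 262.0 MPa, ρ = 1842 kg/m³
  silicon carbide: σ_y = 543.0 MPa, ρ = 3140 kg/m³
  beryllium: M = 8.79×10⁻³
  silicon carbide: M = 7.42×10⁻³
  alloy steel: M = 3.04×10⁻³
  bronze: M = 1.39×10⁻³
  tungsten: M = 1.26×10⁻³
Beryllium has the largest M.

beryllium, M = 8.79×10⁻³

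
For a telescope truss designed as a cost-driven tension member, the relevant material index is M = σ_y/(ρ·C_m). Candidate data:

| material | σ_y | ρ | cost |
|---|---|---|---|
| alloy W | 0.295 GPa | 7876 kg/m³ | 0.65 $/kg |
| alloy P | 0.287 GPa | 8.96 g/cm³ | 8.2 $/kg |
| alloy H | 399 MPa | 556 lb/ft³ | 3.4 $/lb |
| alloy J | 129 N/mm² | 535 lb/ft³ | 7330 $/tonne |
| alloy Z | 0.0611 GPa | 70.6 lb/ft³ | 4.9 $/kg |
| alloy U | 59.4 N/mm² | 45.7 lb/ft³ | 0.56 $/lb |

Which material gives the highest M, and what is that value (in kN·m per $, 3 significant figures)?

alloy U, M = 65.7 kN·m per $

After converting to SI:
  alloy W: σ_y = 295.0 MPa, ρ = 7876 kg/m³, cost = 0.6500 $/kg
  alloy P: σ_y = 287.0 MPa, ρ = 8960 kg/m³, cost = 8.200 $/kg
  alloy H: σ_y = 399.0 MPa, ρ = 8906 kg/m³, cost = 7.496 $/kg
  alloy J: σ_y = 129.0 MPa, ρ = 8570 kg/m³, cost = 7.330 $/kg
  alloy Z: σ_y = 61.10 MPa, ρ = 1131 kg/m³, cost = 4.900 $/kg
  alloy U: σ_y = 59.40 MPa, ρ = 732.0 kg/m³, cost = 1.235 $/kg
  alloy U: M = 65.7 kN·m per $
  alloy W: M = 57.6 kN·m per $
  alloy Z: M = 11.0 kN·m per $
  alloy H: M = 5.98 kN·m per $
  alloy P: M = 3.91 kN·m per $
  alloy J: M = 2.05 kN·m per $
Alloy U has the largest M.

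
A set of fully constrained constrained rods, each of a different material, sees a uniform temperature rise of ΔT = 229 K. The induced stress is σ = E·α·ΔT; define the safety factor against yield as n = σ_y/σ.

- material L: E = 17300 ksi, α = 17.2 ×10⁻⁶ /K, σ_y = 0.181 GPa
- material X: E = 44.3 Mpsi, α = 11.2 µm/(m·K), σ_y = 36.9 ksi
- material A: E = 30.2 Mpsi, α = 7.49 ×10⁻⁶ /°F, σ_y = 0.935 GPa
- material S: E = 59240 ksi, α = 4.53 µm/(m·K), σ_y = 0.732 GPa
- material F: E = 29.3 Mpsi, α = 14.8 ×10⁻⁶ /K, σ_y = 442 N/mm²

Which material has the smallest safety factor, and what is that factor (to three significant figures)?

material X, n = 0.325

With everything in SI (GPa, ×10⁻⁶/K, MPa):
  material L: E = 119.3, α = 17.2, σ_y = 181.0 → σ = 470 MPa, n = 0.385
  material X: E = 305.4, α = 11.2, σ_y = 254.4 → σ = 783 MPa, n = 0.325
  material A: E = 208.2, α = 13.5, σ_y = 935.0 → σ = 643 MPa, n = 1.45
  material S: E = 408.4, α = 4.53, σ_y = 732.0 → σ = 424 MPa, n = 1.73
  material F: E = 202.0, α = 14.8, σ_y = 442.0 → σ = 685 MPa, n = 0.646
Material X has the lowest safety factor, n = 0.325.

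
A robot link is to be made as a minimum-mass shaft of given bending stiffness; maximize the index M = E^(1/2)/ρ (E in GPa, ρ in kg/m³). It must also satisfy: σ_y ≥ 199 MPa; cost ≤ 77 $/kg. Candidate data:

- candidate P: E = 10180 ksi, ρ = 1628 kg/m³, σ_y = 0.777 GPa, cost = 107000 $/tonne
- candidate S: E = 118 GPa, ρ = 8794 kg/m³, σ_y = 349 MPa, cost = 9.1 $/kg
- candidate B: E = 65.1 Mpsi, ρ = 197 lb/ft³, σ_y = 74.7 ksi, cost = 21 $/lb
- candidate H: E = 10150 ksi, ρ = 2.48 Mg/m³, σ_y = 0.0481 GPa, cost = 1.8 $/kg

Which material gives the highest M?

candidate B

Screen on constraints: σ_y ≥ 199 MPa; cost ≤ 77 $/kg. Survivors: candidate S, candidate B.
In SI units:
  candidate S: E = 118.0 GPa, ρ = 8794 kg/m³
  candidate B: E = 448.8 GPa, ρ = 3156 kg/m³
  candidate B: M = 6.71×10⁻³
  candidate S: M = 1.24×10⁻³
Candidate B has the largest M.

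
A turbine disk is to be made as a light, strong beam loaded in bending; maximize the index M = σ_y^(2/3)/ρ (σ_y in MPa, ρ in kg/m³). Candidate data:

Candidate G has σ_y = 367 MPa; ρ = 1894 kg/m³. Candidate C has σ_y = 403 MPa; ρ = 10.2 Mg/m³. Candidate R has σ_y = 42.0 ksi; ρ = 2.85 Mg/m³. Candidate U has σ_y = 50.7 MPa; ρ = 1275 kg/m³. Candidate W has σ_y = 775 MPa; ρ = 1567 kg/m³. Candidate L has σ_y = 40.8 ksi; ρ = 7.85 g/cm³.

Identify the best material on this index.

candidate W

After converting to SI:
  candidate G: σ_y = 367.0 MPa, ρ = 1894 kg/m³
  candidate C: σ_y = 403.0 MPa, ρ = 10200 kg/m³
  candidate R: σ_y = 289.6 MPa, ρ = 2850 kg/m³
  candidate U: σ_y = 50.70 MPa, ρ = 1275 kg/m³
  candidate W: σ_y = 775.0 MPa, ρ = 1567 kg/m³
  candidate L: σ_y = 281.3 MPa, ρ = 7850 kg/m³
  candidate W: M = 53.8×10⁻³
  candidate G: M = 27.1×10⁻³
  candidate R: M = 15.4×10⁻³
  candidate U: M = 10.7×10⁻³
  candidate L: M = 5.47×10⁻³
  candidate C: M = 5.35×10⁻³
Candidate W ranks first.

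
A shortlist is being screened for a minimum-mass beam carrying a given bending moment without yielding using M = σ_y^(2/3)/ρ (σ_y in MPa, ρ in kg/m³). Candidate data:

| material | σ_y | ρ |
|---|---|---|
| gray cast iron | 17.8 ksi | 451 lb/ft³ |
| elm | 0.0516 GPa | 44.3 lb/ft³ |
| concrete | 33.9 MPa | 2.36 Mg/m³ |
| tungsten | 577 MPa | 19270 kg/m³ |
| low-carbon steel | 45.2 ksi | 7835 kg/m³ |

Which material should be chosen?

elm

Normalizing units and computing the index:
  gray cast iron: σ_y = 122.7 MPa, ρ = 7224 kg/m³
  elm: σ_y = 51.60 MPa, ρ = 709.6 kg/m³
  concrete: σ_y = 33.90 MPa, ρ = 2360 kg/m³
  tungsten: σ_y = 577.0 MPa, ρ = 19270 kg/m³
  low-carbon steel: σ_y = 311.6 MPa, ρ = 7835 kg/m³
  elm: M = 19.5×10⁻³
  low-carbon steel: M = 5.87×10⁻³
  concrete: M = 4.44×10⁻³
  tungsten: M = 3.60×10⁻³
  gray cast iron: M = 3.42×10⁻³
The maximum is for elm.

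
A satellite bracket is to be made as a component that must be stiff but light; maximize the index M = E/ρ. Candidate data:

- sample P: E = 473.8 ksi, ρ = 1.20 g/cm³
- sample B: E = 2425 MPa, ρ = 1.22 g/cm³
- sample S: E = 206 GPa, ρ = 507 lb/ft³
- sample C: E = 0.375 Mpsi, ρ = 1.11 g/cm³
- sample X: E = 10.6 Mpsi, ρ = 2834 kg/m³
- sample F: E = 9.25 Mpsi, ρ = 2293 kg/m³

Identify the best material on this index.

In SI units:
  sample P: E = 3.267 GPa, ρ = 1200 kg/m³
  sample B: E = 2.425 GPa, ρ = 1220 kg/m³
  sample S: E = 206.0 GPa, ρ = 8121 kg/m³
  sample C: E = 2.586 GPa, ρ = 1110 kg/m³
  sample X: E = 73.08 GPa, ρ = 2834 kg/m³
  sample F: E = 63.78 GPa, ρ = 2293 kg/m³
  sample F: M = 27.8 MN·m/kg
  sample X: M = 25.8 MN·m/kg
  sample S: M = 25.4 MN·m/kg
  sample P: M = 2.72 MN·m/kg
  sample C: M = 2.33 MN·m/kg
  sample B: M = 1.99 MN·m/kg
Sample F ranks first.

sample F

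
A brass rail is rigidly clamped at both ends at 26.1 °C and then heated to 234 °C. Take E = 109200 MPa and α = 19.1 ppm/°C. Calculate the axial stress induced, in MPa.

434 MPa

E = 109200 MPa = 109.2 GPa.
ΔT = 207.9 K. Constrained thermal stress σ = E·α·ΔT = 109.2×10³ MPa × 19.1×10⁻⁶ × 207.9 = 434 MPa (compressive).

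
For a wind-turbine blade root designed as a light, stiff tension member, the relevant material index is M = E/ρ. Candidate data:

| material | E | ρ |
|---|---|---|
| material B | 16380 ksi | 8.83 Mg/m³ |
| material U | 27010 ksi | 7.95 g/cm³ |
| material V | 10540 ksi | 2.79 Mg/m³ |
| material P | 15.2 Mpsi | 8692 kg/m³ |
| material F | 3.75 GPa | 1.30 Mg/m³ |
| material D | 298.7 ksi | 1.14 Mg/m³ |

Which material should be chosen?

material V

Normalizing units and computing the index:
  material B: E = 112.9 GPa, ρ = 8830 kg/m³
  material U: E = 186.2 GPa, ρ = 7950 kg/m³
  material V: E = 72.67 GPa, ρ = 2790 kg/m³
  material P: E = 104.8 GPa, ρ = 8692 kg/m³
  material F: E = 3.750 GPa, ρ = 1300 kg/m³
  material D: E = 2.059 GPa, ρ = 1140 kg/m³
  material V: M = 26.0 MN·m/kg
  material U: M = 23.4 MN·m/kg
  material B: M = 12.8 MN·m/kg
  material P: M = 12.1 MN·m/kg
  material F: M = 2.88 MN·m/kg
  material D: M = 1.81 MN·m/kg
Material V ranks first.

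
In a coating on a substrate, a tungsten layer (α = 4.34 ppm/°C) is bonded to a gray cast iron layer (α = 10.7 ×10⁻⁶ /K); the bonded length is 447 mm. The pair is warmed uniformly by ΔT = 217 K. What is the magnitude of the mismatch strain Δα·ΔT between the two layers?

1.38×10⁻³

Δα = |4.34 − 10.7|×10⁻⁶/K = 6.36×10⁻⁶/K.
Mismatch strain = Δα·ΔT = 6.36×10⁻⁶ × 217.0 = 1.38×10⁻³.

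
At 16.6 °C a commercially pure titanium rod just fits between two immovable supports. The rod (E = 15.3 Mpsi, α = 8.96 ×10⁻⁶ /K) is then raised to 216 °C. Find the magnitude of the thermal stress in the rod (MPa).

E = 15.3 Mpsi = 105.5 GPa.
ΔT = 199.4 K. Constrained thermal stress σ = E·α·ΔT = 105.5×10³ MPa × 8.96×10⁻⁶ × 199.4 = 188 MPa (compressive).

188 MPa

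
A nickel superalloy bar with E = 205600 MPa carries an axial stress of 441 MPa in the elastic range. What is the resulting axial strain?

2.14×10⁻³

E = 205600 MPa = 205.6 GPa = 205600 MPa.
ε = σ/E = 441 / 205600 = 2.14×10⁻³.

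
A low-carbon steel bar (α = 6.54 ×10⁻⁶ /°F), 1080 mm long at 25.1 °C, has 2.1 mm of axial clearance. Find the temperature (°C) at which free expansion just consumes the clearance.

α = 6.54×10⁻⁶/°F × 9/5 = 11.8×10⁻⁶/K.
α·L₀·ΔT = 2.1 mm ⇒ ΔT = 2.1 / (11.8×10⁻⁶ × 1080.0) = 165.2 K.
T = 25.1 + 165.2 = 190.3 °C.

190 °C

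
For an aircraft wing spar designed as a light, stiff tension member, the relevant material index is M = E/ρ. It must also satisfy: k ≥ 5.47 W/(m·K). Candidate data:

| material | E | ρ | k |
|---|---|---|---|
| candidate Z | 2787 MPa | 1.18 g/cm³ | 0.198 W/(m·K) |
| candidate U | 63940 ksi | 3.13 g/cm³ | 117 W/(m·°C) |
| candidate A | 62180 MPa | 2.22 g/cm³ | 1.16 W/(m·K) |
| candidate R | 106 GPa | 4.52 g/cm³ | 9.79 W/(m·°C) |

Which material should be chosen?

candidate U

Screen on constraints: k ≥ 5.47 W/(m·K). Survivors: candidate U, candidate R.
Normalizing units and computing the index:
  candidate U: E = 440.9 GPa, ρ = 3130 kg/m³
  candidate R: E = 106.0 GPa, ρ = 4520 kg/m³
  candidate U: M = 141 MN·m/kg
  candidate R: M = 23.5 MN·m/kg
Highest index: candidate U.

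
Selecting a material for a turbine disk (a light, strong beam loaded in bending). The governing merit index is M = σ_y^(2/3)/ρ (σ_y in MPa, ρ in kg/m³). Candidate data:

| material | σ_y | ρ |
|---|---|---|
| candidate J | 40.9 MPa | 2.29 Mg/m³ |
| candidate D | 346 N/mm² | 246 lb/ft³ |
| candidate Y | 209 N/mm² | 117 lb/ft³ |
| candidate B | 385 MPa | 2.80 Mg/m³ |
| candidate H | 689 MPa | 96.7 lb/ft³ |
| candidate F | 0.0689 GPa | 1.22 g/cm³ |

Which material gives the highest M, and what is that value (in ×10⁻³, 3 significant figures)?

candidate H, M = 50.4×10⁻³

After converting to SI:
  candidate J: σ_y = 40.90 MPa, ρ = 2290 kg/m³
  candidate D: σ_y = 346.0 MPa, ρ = 3941 kg/m³
  candidate Y: σ_y = 209.0 MPa, ρ = 1874 kg/m³
  candidate B: σ_y = 385.0 MPa, ρ = 2800 kg/m³
  candidate H: σ_y = 689.0 MPa, ρ = 1549 kg/m³
  candidate F: σ_y = 68.90 MPa, ρ = 1220 kg/m³
  candidate H: M = 50.4×10⁻³
  candidate B: M = 18.9×10⁻³
  candidate Y: M = 18.8×10⁻³
  candidate F: M = 13.8×10⁻³
  candidate D: M = 12.5×10⁻³
  candidate J: M = 5.18×10⁻³
Highest index: candidate H.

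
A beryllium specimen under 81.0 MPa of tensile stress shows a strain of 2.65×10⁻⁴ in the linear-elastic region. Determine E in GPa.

E = σ/ε = 81.0 MPa / 2.65×10⁻⁴ = 305700 MPa = 306 GPa.

306 GPa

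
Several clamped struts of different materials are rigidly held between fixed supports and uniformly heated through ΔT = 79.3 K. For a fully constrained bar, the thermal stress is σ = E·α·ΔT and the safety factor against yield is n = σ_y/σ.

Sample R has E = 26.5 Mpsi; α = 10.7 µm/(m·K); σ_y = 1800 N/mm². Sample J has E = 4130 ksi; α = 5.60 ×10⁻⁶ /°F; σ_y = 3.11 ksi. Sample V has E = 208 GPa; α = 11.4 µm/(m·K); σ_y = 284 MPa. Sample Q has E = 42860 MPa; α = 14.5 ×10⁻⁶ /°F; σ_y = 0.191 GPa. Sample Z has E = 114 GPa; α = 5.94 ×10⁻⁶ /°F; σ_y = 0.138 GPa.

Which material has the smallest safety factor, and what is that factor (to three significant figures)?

sample J, n = 0.942

Converting E to GPa, α to ×10⁻⁶/K, σ_y to MPa, then σ and n for each:
  sample R: E = 182.7, α = 10.7, σ_y = 1800 → σ = 155 MPa, n = 11.6
  sample J: E = 28.48, α = 10.1, σ_y = 21.44 → σ = 22.8 MPa, n = 0.942
  sample V: E = 208.0, α = 11.4, σ_y = 284.0 → σ = 188 MPa, n = 1.51
  sample Q: E = 42.86, α = 26.1, σ_y = 191.0 → σ = 88.7 MPa, n = 2.15
  sample Z: E = 114.0, α = 10.7, σ_y = 138.0 → σ = 96.7 MPa, n = 1.43
The minimum is sample J at n = 0.942.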